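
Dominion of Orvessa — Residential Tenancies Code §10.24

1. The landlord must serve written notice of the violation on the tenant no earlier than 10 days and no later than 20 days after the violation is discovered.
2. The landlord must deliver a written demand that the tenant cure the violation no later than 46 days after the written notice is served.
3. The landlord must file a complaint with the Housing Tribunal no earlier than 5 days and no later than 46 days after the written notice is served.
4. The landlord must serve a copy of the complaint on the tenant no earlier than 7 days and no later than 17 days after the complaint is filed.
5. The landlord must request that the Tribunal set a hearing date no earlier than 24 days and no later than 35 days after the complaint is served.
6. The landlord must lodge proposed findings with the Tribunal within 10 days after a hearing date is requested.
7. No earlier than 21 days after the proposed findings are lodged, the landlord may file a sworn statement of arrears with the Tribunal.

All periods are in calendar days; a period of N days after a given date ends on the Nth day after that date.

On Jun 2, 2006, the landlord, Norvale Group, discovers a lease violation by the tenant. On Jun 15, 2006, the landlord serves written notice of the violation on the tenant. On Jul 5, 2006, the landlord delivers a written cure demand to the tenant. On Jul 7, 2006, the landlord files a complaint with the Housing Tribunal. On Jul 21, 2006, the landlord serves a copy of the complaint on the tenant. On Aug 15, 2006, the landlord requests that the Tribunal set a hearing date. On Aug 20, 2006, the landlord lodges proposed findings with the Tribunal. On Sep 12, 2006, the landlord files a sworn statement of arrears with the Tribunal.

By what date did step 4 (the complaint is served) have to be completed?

Step 4 runs from Jul 7, 2006, when the complaint is filed. The window is 7–17 days after Jul 7, 2006; it closes on Jul 24, 2006.

Jul 24, 2006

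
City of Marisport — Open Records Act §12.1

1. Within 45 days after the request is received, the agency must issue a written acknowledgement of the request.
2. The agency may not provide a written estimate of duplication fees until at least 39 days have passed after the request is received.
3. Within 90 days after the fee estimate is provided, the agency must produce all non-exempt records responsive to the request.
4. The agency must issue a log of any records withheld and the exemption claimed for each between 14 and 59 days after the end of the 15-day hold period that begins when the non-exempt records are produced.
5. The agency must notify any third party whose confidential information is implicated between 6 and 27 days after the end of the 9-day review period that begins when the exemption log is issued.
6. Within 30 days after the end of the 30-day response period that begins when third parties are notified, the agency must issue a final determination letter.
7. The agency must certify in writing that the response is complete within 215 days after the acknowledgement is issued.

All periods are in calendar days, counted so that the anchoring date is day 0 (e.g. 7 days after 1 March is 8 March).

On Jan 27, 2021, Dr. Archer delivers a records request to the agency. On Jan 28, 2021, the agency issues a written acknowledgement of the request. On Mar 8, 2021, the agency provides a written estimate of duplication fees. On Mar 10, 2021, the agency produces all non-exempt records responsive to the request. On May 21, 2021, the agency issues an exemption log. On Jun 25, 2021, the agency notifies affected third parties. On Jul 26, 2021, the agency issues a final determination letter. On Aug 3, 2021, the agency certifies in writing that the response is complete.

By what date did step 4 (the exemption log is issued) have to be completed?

The non-exempt records are produced on Mar 10, 2021; the 15-day hold period therefore ends Mar 25, 2021, and step 4 runs from that date. The window is 14–59 days after Mar 25, 2021; it closes on May 23, 2021.

May 23, 2021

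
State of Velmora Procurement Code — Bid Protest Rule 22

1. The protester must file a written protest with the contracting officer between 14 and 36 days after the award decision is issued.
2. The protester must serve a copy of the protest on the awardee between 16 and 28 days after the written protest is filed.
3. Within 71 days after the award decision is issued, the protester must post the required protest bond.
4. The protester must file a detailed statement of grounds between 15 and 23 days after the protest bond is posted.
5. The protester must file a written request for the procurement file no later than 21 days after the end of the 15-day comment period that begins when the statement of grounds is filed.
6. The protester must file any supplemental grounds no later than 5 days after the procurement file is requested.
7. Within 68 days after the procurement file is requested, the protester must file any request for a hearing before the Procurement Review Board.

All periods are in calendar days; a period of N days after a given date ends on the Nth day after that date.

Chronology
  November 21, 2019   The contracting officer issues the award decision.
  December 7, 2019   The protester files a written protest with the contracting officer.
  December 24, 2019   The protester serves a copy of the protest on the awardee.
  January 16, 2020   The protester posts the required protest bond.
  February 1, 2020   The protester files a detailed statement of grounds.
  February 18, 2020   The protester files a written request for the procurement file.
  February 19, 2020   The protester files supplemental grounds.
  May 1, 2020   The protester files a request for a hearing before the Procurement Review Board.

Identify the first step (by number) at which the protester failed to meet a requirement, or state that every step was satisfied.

(1) the permitted window runs from November 21, 2019 + 14 = December 5, 2019 to November 21, 2019 + 36 = December 27, 2019; December 7, 2019 falls inside that range.
(2) the permitted window runs from December 7, 2019 + 16 = December 23, 2019 to December 7, 2019 + 28 = January 4, 2020; December 24, 2019 falls inside that range.
(3) due by November 21, 2019 + 71 days = January 31, 2020; done January 16, 2020 — timely.
(4) the permitted window runs from January 16, 2020 + 15 = January 31, 2020 to January 16, 2020 + 23 = February 8, 2020; February 1, 2020 falls inside that range.
(5) due by February 16, 2020 + 21 days = March 8, 2020; February 18, 2020 is within that limit.
(6) due by February 18, 2020 + 5 days = February 23, 2020; completed February 19, 2020, before the deadline.
(7) due by February 18, 2020 + 68 days = April 26, 2020; done May 1, 2020 — 5 days late.
That is the first point of non-compliance.

Step 7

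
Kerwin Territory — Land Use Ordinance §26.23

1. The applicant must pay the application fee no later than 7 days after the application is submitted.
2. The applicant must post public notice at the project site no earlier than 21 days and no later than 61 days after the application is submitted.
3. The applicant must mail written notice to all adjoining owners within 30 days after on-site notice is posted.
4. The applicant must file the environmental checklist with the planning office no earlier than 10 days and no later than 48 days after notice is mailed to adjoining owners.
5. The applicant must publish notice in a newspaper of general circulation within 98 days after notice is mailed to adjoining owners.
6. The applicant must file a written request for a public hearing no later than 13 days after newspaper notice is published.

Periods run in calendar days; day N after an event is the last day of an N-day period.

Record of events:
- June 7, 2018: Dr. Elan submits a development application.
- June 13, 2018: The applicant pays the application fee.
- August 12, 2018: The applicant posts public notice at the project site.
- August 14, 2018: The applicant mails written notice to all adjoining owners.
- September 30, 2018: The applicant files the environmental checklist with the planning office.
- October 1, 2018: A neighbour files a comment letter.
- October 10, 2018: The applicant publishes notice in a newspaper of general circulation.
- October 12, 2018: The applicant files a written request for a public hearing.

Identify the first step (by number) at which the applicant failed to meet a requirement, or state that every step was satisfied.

Step 1: 7 days after June 7, 2018 (when the application is submitted) is June 14, 2018; completed June 13, 2018, before the deadline.
Step 2: the window is 21–61 days after June 7, 2018 (when the application is submitted), so June 28, 2018 through August 7, 2018; done August 12, 2018 — 5 days after the window closed.
Later steps need not be reached.

Step 2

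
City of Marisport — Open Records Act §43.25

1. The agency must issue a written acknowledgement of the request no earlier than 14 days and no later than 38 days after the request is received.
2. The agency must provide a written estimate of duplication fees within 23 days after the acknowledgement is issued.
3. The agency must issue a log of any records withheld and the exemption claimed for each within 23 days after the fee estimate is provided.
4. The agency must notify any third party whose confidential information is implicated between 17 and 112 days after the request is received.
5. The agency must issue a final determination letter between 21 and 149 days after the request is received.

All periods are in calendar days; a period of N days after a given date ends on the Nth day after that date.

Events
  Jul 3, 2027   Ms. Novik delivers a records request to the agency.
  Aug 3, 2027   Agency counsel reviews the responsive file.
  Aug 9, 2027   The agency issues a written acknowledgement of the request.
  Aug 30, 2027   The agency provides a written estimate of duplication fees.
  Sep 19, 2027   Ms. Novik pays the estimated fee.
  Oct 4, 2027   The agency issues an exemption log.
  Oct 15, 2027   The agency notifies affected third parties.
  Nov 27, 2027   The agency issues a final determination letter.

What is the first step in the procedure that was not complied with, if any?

(1) the permitted window runs from Jul 3, 2027 + 14 = Jul 17, 2027 to Jul 3, 2027 + 38 = Aug 10, 2027; done Aug 9, 2027 — within the window.
(2) due by Aug 9, 2027 + 23 days = Sep 1, 2027; completed Aug 30, 2027, before the deadline.
(3) due by Aug 30, 2027 + 23 days = Sep 22, 2027; done Oct 4, 2027 — 12 days late.

Step 3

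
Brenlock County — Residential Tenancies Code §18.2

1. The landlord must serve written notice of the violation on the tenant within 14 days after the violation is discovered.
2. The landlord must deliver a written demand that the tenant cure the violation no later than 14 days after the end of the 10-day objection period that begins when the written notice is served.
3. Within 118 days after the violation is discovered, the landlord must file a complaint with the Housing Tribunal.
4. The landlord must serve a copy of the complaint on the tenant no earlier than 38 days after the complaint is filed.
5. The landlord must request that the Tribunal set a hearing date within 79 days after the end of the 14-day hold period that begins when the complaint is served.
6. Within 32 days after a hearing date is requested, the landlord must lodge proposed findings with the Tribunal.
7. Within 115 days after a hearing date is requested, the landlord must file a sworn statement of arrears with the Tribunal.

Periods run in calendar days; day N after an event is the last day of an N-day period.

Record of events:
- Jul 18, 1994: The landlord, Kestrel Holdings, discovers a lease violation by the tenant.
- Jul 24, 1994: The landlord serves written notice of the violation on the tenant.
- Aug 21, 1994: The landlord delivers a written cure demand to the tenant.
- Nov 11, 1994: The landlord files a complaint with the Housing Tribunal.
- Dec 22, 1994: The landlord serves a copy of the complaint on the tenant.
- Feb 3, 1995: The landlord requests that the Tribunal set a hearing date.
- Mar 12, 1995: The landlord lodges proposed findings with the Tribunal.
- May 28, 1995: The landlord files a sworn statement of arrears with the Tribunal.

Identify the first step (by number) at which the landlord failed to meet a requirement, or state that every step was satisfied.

Step 1: 14 days after Jul 18, 1994 (when the violation is discovered) is Aug 1, 1994; done Jul 24, 1994 — timely.
Step 2: 14 days after Aug 3, 1994 (end of the 10-day objection period, which began when the written notice is served on Jul 24, 1994) is Aug 17, 1994; not done until Aug 21, 1994, 4 days after the deadline.
That is the first point of non-compliance.

Step 2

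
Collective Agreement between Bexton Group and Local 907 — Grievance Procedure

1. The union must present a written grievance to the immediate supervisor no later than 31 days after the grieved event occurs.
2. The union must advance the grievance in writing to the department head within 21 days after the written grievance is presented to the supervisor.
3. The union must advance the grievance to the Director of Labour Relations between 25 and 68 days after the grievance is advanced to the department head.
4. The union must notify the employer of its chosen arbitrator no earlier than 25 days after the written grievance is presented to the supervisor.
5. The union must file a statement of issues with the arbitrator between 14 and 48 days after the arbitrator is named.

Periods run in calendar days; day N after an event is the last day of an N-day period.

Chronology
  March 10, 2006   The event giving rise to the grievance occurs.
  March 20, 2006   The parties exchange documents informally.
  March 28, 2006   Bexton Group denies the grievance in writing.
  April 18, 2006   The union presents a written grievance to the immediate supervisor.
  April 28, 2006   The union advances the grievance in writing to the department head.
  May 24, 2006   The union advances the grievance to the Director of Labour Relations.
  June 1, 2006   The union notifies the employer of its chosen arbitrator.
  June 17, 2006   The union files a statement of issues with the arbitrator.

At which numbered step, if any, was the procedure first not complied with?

(1) due by March 10, 2006 + 31 days = April 10, 2006; not done until April 18, 2006, 8 days after the deadline.
Later steps need not be reached.

Step 1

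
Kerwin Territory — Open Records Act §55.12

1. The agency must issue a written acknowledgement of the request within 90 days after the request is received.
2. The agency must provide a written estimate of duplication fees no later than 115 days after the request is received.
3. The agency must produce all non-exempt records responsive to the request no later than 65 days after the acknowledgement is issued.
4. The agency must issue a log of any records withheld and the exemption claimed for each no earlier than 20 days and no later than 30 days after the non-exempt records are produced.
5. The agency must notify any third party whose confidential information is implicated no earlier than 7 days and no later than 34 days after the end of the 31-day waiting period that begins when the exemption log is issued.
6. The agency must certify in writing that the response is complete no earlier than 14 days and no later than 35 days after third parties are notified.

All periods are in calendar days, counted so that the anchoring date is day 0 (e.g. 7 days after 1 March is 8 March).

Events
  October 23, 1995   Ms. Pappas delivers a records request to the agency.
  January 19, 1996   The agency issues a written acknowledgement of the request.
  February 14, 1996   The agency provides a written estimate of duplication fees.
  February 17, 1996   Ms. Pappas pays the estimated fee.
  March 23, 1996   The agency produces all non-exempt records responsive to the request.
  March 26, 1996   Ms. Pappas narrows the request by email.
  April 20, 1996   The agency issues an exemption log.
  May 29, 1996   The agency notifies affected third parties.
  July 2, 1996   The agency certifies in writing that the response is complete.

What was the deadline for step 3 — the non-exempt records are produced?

Step 3 runs from January 19, 1996, when the acknowledgement is issued. 65 days after January 19, 1996 is March 24, 1996.

March 24, 1996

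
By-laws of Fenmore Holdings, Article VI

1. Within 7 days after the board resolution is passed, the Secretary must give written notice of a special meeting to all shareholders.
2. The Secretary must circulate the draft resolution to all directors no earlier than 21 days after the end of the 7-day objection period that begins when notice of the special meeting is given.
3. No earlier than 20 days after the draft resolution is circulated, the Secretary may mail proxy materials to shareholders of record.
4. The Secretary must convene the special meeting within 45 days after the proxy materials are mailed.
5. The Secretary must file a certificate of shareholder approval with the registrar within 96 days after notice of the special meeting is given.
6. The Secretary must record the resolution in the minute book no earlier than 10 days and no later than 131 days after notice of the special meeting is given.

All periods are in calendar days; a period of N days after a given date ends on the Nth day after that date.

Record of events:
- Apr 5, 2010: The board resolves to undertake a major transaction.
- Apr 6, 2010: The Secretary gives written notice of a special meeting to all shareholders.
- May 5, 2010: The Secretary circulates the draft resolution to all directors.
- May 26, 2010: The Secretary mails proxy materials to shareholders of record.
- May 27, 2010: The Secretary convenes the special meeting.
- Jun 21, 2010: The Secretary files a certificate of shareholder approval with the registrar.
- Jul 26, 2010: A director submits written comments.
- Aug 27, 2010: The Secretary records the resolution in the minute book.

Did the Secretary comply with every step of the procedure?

(1) due by Apr 5, 2010 + 7 days = Apr 12, 2010; Apr 6, 2010 is within that limit.
(2) permitted from Apr 13, 2010 + 21 days = May 4, 2010 onward; May 5, 2010 is on or after that date.
(3) permitted from May 5, 2010 + 20 days = May 25, 2010 onward; May 26, 2010 is on or after that date.
(4) due by May 26, 2010 + 45 days = Jul 10, 2010; May 27, 2010 is within that limit.
(5) due by Apr 6, 2010 + 96 days = Jul 11, 2010; done Jun 21, 2010 — timely.
(6) the permitted window runs from Apr 6, 2010 + 10 = Apr 16, 2010 to Apr 6, 2010 + 131 = Aug 15, 2010; Aug 27, 2010 is 12 days past the end of the window.
No need to go further; step 6 was not satisfied.

No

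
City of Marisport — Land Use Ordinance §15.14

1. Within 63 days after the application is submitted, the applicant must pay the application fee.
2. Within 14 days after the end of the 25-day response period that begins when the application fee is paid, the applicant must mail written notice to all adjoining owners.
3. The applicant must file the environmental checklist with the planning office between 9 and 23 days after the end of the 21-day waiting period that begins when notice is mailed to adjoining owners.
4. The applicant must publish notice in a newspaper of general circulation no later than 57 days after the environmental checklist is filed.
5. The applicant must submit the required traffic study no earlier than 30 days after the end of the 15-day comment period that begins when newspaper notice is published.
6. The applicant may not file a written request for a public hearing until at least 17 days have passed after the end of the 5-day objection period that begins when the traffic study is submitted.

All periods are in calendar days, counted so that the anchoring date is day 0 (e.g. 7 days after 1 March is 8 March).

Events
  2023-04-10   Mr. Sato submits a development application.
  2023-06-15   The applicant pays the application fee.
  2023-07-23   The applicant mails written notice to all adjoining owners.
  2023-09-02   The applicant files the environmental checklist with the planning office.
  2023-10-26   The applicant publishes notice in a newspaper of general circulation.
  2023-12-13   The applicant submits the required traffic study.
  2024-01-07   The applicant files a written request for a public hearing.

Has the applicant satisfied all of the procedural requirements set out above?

No

Step 1: 63 days after 2023-04-10 (when the application is submitted) is 2023-06-12; done 2023-06-15 — 3 days late.
No need to go further; step 1 was not satisfied.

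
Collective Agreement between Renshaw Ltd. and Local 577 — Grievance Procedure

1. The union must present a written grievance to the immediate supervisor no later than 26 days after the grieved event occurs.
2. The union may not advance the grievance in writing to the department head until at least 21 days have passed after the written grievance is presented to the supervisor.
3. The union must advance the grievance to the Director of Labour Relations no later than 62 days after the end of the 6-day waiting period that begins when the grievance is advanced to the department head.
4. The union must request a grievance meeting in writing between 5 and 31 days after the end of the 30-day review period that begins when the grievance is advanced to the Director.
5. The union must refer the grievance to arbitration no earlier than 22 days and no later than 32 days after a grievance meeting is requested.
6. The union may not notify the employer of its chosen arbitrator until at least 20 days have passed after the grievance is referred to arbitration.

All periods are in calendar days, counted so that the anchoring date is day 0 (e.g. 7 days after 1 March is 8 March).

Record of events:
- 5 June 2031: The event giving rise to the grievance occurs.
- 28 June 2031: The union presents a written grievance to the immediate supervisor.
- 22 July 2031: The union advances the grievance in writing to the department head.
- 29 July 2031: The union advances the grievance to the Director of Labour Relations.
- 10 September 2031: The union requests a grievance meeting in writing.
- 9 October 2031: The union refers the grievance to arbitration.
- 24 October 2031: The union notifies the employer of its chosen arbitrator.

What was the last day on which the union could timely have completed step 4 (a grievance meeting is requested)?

28 September 2031

The grievance is advanced to the Director on 29 July 2031; the 30-day review period therefore ends 28 August 2031, and step 4 runs from that date. The window is 5–31 days after 28 August 2031; it closes on 28 September 2031.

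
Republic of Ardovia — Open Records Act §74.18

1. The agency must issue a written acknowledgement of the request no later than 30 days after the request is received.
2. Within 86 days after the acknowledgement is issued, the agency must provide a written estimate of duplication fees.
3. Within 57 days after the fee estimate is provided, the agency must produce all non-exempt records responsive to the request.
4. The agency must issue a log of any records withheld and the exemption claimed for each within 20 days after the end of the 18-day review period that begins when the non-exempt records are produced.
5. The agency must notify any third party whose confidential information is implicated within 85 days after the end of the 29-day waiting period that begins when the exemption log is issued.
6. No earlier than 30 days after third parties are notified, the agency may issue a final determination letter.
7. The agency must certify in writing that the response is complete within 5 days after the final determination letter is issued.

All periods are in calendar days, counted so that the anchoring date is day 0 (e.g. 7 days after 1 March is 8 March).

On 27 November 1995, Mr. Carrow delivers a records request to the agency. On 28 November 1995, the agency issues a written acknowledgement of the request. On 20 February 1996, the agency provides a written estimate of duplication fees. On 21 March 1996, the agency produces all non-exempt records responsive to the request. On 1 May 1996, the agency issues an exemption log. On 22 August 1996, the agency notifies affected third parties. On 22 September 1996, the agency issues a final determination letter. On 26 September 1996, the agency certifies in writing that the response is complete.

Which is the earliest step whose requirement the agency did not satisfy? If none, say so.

Step 4

Step 1: 30 days after 27 November 1995 (when the request is received) is 27 December 1995; done 28 November 1995 — timely.
Step 2: 86 days after 28 November 1995 (when the acknowledgement is issued) is 22 February 1996; done 20 February 1996 — timely.
Step 3: 57 days after 20 February 1996 (when the fee estimate is provided) is 17 April 1996; completed 21 March 1996, before the deadline.
Step 4: 20 days after 8 April 1996 (end of the 18-day review period, which began when the non-exempt records are produced on 21 March 1996) is 28 April 1996; 1 May 1996 misses that deadline by 3 days.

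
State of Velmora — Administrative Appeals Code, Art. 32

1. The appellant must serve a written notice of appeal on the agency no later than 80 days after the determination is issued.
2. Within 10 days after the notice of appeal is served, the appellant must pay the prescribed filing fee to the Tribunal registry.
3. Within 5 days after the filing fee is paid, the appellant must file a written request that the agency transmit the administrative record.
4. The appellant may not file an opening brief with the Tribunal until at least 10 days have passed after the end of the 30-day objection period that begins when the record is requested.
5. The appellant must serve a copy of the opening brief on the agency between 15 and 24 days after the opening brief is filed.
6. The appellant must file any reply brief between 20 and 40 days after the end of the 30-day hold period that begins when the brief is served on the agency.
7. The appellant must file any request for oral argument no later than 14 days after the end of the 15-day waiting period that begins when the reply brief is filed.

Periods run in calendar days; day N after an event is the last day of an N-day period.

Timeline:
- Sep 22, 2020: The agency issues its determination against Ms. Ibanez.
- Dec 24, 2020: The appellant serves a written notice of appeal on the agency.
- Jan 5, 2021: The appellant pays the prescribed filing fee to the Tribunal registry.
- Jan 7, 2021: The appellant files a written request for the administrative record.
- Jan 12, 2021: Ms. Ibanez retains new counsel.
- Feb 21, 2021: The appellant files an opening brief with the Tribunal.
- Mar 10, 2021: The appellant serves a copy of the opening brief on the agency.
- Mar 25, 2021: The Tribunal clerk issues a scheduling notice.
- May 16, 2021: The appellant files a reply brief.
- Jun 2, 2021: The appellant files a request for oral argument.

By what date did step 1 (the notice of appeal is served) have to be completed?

Step 1 runs from Sep 22, 2020, when the determination is issued. 80 days after Sep 22, 2020 is Dec 11, 2020.

Dec 11, 2020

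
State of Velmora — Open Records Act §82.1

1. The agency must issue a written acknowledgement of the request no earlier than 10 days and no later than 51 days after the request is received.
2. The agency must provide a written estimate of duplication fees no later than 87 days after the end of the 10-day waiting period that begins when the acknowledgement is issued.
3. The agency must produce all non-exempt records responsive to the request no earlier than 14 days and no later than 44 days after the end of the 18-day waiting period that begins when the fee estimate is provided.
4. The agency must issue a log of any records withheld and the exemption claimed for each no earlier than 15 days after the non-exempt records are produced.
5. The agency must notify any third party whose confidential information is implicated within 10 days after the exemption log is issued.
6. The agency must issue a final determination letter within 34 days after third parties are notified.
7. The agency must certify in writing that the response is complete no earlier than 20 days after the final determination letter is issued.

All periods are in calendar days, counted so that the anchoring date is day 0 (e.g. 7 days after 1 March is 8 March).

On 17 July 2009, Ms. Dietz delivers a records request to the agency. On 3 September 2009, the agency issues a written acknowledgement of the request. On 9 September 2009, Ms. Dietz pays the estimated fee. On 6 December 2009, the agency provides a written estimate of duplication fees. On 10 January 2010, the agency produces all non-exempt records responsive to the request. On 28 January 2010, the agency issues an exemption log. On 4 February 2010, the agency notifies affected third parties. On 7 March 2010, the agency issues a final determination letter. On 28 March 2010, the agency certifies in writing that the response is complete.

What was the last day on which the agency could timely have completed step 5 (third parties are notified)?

Step 5 runs from 28 January 2010, when the exemption log is issued. 10 days after 28 January 2010 is 7 February 2010.

7 February 2010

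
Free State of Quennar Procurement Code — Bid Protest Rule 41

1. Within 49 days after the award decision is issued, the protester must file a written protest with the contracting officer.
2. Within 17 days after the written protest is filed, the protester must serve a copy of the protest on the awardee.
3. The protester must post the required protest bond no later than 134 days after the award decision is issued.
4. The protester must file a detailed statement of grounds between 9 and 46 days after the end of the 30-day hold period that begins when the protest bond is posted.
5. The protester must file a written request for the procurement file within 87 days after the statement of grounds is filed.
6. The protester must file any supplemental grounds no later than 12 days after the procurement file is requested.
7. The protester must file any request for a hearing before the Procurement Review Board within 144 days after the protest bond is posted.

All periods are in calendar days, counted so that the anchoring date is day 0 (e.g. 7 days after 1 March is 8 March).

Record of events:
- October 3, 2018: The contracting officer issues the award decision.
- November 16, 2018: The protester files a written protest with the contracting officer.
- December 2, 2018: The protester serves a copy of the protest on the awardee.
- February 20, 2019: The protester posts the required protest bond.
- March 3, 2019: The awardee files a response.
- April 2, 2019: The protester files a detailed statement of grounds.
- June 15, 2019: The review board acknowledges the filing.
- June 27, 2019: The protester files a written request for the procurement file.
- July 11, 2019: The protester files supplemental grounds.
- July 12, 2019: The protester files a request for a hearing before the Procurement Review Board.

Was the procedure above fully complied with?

No

(1) due by October 3, 2018 + 49 days = November 21, 2018; done November 16, 2018 — timely.
(2) due by November 16, 2018 + 17 days = December 3, 2018; completed December 2, 2018, before the deadline.
(3) due by October 3, 2018 + 134 days = February 14, 2019; February 20, 2019 misses that deadline by 6 days.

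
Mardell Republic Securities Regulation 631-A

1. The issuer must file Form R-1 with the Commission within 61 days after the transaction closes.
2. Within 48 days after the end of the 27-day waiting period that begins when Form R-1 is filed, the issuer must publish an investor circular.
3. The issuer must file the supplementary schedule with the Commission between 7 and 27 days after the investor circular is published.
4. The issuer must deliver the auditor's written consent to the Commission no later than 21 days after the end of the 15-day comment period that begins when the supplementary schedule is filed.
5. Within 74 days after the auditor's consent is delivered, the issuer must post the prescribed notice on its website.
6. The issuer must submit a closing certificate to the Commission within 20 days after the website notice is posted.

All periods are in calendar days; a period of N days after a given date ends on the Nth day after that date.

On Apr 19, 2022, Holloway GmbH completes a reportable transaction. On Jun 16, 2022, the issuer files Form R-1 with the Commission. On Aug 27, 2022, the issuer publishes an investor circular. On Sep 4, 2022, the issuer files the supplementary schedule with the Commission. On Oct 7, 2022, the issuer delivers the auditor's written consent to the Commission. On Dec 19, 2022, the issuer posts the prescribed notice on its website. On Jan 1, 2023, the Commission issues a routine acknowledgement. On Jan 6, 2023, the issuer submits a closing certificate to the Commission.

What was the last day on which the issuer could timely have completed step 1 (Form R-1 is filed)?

Step 1 runs from Apr 19, 2022, when the transaction closes. 61 days after Apr 19, 2022 is Jun 19, 2022.

Jun 19, 2022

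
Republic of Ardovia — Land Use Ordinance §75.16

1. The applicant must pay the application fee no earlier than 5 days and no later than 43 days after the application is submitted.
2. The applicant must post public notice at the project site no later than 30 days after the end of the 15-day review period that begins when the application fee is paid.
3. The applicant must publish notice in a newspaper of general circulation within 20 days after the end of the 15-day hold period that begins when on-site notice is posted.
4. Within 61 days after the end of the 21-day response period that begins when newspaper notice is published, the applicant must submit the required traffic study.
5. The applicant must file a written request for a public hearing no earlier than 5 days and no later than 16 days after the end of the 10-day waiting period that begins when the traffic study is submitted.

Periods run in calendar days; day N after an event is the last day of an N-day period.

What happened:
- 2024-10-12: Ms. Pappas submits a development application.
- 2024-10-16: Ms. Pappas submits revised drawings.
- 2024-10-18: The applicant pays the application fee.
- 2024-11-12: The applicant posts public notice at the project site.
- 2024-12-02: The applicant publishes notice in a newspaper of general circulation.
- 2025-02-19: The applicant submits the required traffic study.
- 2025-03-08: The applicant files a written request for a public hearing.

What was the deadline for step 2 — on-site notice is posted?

2024-12-02

The application fee is paid on 2024-10-18; the 15-day review period therefore ends 2024-11-02, and step 2 runs from that date. 30 days after 2024-11-02 is 2024-12-02.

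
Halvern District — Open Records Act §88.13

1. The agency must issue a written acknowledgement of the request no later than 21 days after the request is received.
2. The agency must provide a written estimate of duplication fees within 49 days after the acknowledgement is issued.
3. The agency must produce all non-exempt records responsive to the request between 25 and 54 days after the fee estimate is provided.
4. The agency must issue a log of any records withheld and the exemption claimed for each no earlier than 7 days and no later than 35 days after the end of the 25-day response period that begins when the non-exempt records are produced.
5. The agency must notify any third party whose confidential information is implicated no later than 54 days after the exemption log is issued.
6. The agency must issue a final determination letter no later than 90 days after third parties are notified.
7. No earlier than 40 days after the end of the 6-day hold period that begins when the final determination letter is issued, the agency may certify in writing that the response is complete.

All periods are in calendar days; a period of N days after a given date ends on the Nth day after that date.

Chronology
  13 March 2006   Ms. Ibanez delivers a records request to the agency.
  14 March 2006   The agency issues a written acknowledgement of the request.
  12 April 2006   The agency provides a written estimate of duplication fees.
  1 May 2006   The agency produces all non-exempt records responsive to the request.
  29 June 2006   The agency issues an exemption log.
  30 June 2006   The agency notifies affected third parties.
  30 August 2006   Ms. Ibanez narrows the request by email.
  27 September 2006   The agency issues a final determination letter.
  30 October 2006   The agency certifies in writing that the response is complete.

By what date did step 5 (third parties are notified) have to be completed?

Step 5 runs from 29 June 2006, when the exemption log is issued. 54 days after 29 June 2006 is 22 August 2006.

22 August 2006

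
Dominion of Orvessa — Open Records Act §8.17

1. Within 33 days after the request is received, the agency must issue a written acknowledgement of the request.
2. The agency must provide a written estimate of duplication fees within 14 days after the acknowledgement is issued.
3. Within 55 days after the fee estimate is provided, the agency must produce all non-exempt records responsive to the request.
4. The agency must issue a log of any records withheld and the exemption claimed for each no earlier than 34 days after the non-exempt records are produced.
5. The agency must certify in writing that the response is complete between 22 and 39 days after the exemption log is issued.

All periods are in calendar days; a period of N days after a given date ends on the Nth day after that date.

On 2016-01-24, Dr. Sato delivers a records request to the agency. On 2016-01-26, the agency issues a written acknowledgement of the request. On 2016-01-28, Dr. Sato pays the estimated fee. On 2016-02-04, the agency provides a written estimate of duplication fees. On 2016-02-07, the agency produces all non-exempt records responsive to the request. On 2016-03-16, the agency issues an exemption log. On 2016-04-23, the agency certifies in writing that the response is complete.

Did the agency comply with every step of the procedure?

Step 1 — counting 33 days from 2016-01-24 (when the request is received) gives a deadline of 2016-02-26; 2016-01-26 is within that limit.
Step 2 — counting 14 days from 2016-01-26 (when the acknowledgement is issued) gives a deadline of 2016-02-09; done 2016-02-04 — timely.
Step 3 — counting 55 days from 2016-02-04 (when the fee estimate is provided) gives a deadline of 2016-03-30; done 2016-02-07 — timely.
Step 4 — must wait 34 days from 2016-02-07 (when the non-exempt records are produced), so not before 2016-03-12; 2016-03-16 is on or after that date.
Step 5 — 22 and 39 days from 2016-03-16 (when the exemption log is issued) are 2016-04-07 and 2016-04-24 respectively; 2016-04-23 falls inside that range.

Yes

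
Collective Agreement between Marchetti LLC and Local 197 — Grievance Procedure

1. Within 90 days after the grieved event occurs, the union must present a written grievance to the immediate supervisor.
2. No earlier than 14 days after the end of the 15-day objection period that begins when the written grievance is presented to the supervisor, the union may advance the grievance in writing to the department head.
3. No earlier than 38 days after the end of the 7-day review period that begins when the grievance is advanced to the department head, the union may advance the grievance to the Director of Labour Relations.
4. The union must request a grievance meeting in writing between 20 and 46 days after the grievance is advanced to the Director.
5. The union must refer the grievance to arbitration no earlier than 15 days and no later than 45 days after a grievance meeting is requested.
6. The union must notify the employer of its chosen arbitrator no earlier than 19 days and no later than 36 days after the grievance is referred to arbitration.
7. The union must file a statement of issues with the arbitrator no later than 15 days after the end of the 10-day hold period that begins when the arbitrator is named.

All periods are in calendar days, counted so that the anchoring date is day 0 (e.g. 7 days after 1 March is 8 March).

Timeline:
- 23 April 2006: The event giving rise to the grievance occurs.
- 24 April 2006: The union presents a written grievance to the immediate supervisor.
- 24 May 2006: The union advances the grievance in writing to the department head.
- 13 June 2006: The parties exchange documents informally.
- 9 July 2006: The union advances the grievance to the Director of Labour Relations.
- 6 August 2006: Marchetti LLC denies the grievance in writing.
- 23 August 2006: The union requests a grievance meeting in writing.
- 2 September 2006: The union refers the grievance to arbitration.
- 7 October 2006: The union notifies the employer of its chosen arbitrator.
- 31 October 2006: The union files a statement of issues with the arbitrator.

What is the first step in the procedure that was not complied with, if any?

(1) due by 23 April 2006 + 90 days = 22 July 2006; completed 24 April 2006, before the deadline.
(2) permitted from 9 May 2006 + 14 days = 23 May 2006 onward; 24 May 2006 is on or after that date.
(3) permitted from 31 May 2006 + 38 days = 8 July 2006 onward; 9 July 2006 is on or after that date.
(4) the permitted window runs from 9 July 2006 + 20 = 29 July 2006 to 9 July 2006 + 46 = 24 August 2006; done 23 August 2006, which is between those dates.
(5) the permitted window runs from 23 August 2006 + 15 = 7 September 2006 to 23 August 2006 + 45 = 7 October 2006; 2 September 2006 is 5 days too early.
That is the first point of non-compliance.

Step 5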